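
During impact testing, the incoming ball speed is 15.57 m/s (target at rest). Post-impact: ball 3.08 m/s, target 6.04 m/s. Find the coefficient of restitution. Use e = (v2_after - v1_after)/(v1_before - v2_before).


e = (v2_after - v1_after) / (v1_before - v2_before)
Numerator = 6.04 - 3.08 = 2.96
Denominator = 15.57 - 0 = 15.57
e = 2.96 / 15.57 = 0.1901

0.1901


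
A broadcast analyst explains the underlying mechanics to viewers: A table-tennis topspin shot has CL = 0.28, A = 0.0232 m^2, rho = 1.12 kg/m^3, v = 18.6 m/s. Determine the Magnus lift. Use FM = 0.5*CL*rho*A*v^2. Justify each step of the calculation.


FM = 0.5 * CL * rho * A * v^2
FM = 0.5 * 0.28 * 1.12 * 0.0232 * 18.6^2
v^2 = 345.96
FM = 0.5 * 0.28 * 1.12 * 0.0232 * 345.96 = 1.2585 N

1.2585 N


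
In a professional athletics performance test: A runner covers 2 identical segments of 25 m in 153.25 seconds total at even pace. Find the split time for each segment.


Split time = total_time / n_laps = 153.25 / 2
Split time = 76.625 s per lap

76.625 s


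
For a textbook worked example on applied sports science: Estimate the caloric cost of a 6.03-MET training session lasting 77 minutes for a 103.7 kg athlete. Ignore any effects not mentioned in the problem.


kcal = MET * mass * time_hr
Convert time: 77 min = 1.2833 hr
kcal = 6.03 * 103.7 * 1.2833
kcal = 802.4825 kcal

802.4825 kcal


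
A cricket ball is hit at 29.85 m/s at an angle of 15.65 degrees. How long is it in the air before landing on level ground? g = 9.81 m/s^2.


T = 2*v*sin(theta)/g
sin(theta) = sin(15.65 deg) = 0.2698
T = 2*29.85*0.2698 / 9.81
T = 16.1047 / 9.81 = 1.6417 s

1.6417 s


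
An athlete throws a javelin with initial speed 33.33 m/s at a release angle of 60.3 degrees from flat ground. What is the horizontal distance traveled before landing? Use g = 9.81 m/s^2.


R = v^2 * sin(2*theta) / g
Convert angle to radians: theta = 60.3 deg = 1.0524 rad
sin(2*theta) = sin(2.1049) = 0.8607
R = 33.33^2 * 0.8607 / 9.81
R = 1110.8889 * 0.8607 / 9.81 = 97.4708 m

97.4708 m


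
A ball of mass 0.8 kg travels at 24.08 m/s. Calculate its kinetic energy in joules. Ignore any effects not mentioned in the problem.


KE = 0.5 * m * v^2
KE = 0.5 * 0.8 * 24.08^2
KE = 0.5 * 0.8 * 579.8464 = 231.9386 J

231.9386 J


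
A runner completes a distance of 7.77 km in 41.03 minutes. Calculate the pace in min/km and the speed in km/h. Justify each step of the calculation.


Pace = time / distance = 41.03 min / 7.77 km = 5.2806 min/km
Speed = distance / time_in_hours = 7.77 / 0.6838 hr
Speed = 11.3624 km/h

5.2806 min/km, 11.3624 km/h


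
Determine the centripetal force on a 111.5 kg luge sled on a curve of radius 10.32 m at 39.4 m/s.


Fc = m * v^2 / r
v^2 = 39.4^2 = 1552.36
Fc = 111.5 * 1552.36 / 10.32
Fc = 173088.14 / 10.32 = 16772.1066 N

16772.1066 N


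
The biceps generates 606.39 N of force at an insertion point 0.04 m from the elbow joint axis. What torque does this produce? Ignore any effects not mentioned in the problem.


tau = F * d
tau = 606.39 * 0.04
tau = 24.2556 N*m

24.2556 N*m


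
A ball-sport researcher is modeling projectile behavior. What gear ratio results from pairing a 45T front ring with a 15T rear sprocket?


GR = front_teeth / rear_teeth
GR = 45 / 15
GR = 3

3


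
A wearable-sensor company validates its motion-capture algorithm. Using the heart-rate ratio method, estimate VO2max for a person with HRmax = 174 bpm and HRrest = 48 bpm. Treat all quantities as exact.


VO2max = 15.3 * HRmax / HRrest
VO2max = 15.3 * 174 / 48
VO2max = 2662.2 / 48 = 55.4625 mL/kg/min

55.4625 mL/kg/min


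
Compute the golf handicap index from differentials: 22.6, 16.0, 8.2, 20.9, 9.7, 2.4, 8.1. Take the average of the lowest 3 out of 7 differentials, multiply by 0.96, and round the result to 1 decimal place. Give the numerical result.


All differentials: 22.6, 16.0, 8.2, 20.9, 9.7, 2.4, 8.1
Sorted: 2.4, 8.1, 8.2, 9.7, 16.0, 20.9, 22.6
Best 3: 2.4, 8.1, 8.2
Average of best = 18.7 / 3 = 6.2333
Raw index = 6.2333 * 0.96 = 5.984
Handicap index = round(5.984, 1) = 6.0

6.0


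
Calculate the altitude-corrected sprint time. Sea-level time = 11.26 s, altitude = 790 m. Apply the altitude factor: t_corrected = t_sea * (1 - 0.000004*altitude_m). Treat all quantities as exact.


Correction factor = 1 - 0.000004 * 790 = 0.99684
t_corrected = t_sea * factor = 11.26 * 0.99684
t_corrected = 11.2244 s

11.2244 s


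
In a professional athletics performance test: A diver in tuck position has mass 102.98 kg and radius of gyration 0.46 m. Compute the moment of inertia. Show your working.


I = m * k^2
I = 102.98 * 0.46^2
I = 102.98 * 0.2116 = 21.7906 kg*m^2

21.7906 kg*m^2


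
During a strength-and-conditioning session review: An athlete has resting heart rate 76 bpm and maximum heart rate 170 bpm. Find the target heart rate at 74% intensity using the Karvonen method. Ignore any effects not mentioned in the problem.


Target = HRrest + pct*(HRmax - HRrest)
Heart rate reserve = HRmax - HRrest = 170 - 76 = 94 bpm
Fraction = 74% = 0.74
Target = 76 + 0.74 * 94
Target = 76 + 69.56 = 145.56 bpm

145.56 bpm


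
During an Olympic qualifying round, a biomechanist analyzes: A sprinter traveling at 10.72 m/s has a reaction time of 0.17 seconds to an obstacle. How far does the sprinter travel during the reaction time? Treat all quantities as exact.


d = v * t
d = 10.72 * 0.17
d = 1.8224 m

1.8224 m


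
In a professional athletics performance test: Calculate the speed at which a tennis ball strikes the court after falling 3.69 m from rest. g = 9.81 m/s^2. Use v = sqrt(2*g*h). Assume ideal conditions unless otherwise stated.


v = sqrt(2 * g * h)
v = sqrt(2 * 9.81 * 3.69)
v = sqrt(72.3978) = 8.5087 m/s

8.5087 m/s


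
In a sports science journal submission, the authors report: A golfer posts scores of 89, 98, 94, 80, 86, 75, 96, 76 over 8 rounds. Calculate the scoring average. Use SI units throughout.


Average = sum / n
Sum = 694
Average = 694 / 8 = 86.75

86.75


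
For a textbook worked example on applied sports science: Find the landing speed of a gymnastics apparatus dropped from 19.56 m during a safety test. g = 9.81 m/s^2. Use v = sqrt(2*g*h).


v = sqrt(2 * g * h)
v = sqrt(2 * 9.81 * 19.56)
v = sqrt(383.7672) = 19.59 m/s

19.59 m/s


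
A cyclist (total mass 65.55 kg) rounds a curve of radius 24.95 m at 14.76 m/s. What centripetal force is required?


Fc = m * v^2 / r
v^2 = 14.76^2 = 217.8576
Fc = 65.55 * 217.8576 / 24.95
Fc = 14280.5657 / 24.95 = 572.3674 N

572.3674 N


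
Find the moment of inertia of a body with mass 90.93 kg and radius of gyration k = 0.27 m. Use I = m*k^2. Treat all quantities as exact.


I = m * k^2
I = 90.93 * 0.27^2
I = 90.93 * 0.0729 = 6.6288 kg*m^2

6.6288 kg*m^2


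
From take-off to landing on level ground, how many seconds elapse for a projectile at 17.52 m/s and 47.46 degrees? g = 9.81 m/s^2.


T = 2*v*sin(theta)/g
sin(theta) = sin(47.46 deg) = 0.7368
T = 2*17.52*0.7368 / 9.81
T = 25.8177 / 9.81 = 2.6318 s

2.6318 s


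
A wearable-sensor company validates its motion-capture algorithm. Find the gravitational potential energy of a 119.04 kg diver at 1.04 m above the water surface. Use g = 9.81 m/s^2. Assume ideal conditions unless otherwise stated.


PE = m * g * h
PE = 119.04 * 9.81 * 1.04
PE = 1167.7824 * 1.04 = 1214.4937 J

1214.4937 J


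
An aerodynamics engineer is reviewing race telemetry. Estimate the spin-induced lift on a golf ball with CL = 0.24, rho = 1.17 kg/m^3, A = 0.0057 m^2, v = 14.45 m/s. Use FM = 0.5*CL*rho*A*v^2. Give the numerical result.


FM = 0.5 * CL * rho * A * v^2
FM = 0.5 * 0.24 * 1.17 * 0.0057 * 14.45^2
v^2 = 208.8025
FM = 0.5 * 0.24 * 1.17 * 0.0057 * 208.8025 = 0.1671 N

0.1671 N


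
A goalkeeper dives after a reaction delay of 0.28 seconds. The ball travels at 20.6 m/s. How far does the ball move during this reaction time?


d = v * t
d = 20.6 * 0.28
d = 5.768 m

5.768 m


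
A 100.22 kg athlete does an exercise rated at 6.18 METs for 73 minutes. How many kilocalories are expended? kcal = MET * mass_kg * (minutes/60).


kcal = MET * mass * time_hr
Convert time: 73 min = 1.2167 hr
kcal = 6.18 * 100.22 * 1.2167
kcal = 753.5542 kcal

753.5542 kcal


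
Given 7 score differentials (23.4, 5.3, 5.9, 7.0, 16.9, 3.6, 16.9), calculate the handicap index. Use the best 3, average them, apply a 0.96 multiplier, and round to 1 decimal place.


All differentials: 23.4, 5.3, 5.9, 7.0, 16.9, 3.6, 16.9
Sorted: 3.6, 5.3, 5.9, 7.0, 16.9, 16.9, 23.4
Best 3: 3.6, 5.3, 5.9
Average of best = 14.8 / 3 = 4.9333
Raw index = 4.9333 * 0.96 = 4.736
Handicap index = round(4.736, 1) = 4.7

4.7


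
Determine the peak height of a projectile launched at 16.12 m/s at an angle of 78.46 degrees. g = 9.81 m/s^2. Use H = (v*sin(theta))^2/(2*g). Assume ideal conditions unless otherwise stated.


H = (v*sin(theta))^2 / (2*g)
vy = v*sin(theta) = 16.12 * sin(78.46 deg) = 15.7941 m/s
H = vy^2 / (2*g) = 249.4548 / (2*9.81)
H = 249.4548 / 19.62 = 12.7143 m

12.7143 m


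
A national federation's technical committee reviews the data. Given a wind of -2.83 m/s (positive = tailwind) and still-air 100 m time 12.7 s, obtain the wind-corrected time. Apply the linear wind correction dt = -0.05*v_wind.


dt = -0.05 * v_wind = -0.05 * -2.83 = 0.1415 s
t_corrected = t_still + dt = 12.7 + (0.1415)
t_corrected = 12.8415 s

12.8415 s


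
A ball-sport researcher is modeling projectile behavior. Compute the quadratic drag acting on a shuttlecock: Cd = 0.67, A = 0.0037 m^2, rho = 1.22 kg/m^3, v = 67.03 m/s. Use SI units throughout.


Fd = 0.5 * Cd * rho * A * v^2
Fd = 0.5 * 0.67 * 1.22 * 0.0037 * 67.03^2
v^2 = 4493.0209
Fd = 0.5 * 0.67 * 1.22 * 0.0037 * 4493.0209 = 6.7943 N

6.7943 N


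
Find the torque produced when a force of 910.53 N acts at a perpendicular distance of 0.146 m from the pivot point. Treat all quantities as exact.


tau = F * d
tau = 910.53 * 0.146
tau = 132.9374 N*m

132.9374 N*m


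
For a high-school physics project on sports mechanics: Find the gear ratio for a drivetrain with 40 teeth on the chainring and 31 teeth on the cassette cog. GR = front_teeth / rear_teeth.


GR = front_teeth / rear_teeth
GR = 40 / 31
GR = 1.2903

1.2903


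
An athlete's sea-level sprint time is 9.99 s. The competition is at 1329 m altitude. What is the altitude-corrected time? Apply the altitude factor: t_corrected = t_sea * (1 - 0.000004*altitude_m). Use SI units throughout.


Correction factor = 1 - 0.000004 * 1329 = 0.994684
t_corrected = t_sea * factor = 9.99 * 0.994684
t_corrected = 9.9369 s

9.9369 s


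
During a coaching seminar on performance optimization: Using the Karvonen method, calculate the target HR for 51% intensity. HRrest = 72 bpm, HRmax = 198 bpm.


Target = HRrest + pct*(HRmax - HRrest)
Heart rate reserve = HRmax - HRrest = 198 - 72 = 126 bpm
Fraction = 51% = 0.51
Target = 72 + 0.51 * 126
Target = 72 + 64.26 = 136.26 bpm

136.26 bpm


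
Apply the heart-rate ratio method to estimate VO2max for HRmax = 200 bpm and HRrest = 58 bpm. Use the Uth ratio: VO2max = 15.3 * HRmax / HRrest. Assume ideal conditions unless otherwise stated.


VO2max = 15.3 * HRmax / HRrest
VO2max = 15.3 * 200 / 58
VO2max = 3060 / 58 = 52.7586 mL/kg/min

52.7586 mL/kg/min


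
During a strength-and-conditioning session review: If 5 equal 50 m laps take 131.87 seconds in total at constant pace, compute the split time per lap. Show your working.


Split time = total_time / n_laps = 131.87 / 5
Split time = 26.374 s per lap

26.374 s


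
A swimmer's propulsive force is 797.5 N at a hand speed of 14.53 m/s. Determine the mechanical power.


P = F * v
P = 797.5 * 14.53
P = 11587.675 W

11587.675 W


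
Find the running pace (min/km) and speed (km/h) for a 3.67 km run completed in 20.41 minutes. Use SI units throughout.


Pace = time / distance = 20.41 min / 3.67 km = 5.5613 min/km
Speed = distance / time_in_hours = 3.67 / 0.3402 hr
Speed = 10.7888 km/h

5.5613 min/km, 10.7888 km/h


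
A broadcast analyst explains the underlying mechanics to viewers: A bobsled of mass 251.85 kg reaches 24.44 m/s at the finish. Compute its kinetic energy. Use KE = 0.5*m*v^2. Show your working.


KE = 0.5 * m * v^2
KE = 0.5 * 251.85 * 24.44^2
KE = 0.5 * 251.85 * 597.3136 = 75216.7151 J

75216.7151 J


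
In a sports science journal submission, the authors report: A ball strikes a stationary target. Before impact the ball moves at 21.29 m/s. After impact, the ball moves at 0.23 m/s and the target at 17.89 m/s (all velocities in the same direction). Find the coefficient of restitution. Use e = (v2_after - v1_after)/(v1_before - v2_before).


e = (v2_after - v1_after) / (v1_before - v2_before)
Numerator = 17.89 - 0.23 = 17.66
Denominator = 21.29 - 0 = 21.29
e = 17.66 / 21.29 = 0.8295

0.8295


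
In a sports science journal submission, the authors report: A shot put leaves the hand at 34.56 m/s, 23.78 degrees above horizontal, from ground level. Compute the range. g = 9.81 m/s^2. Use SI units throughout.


R = v^2 * sin(2*theta) / g
Convert angle to radians: theta = 23.78 deg = 0.415 rad
sin(2*theta) = sin(0.8301) = 0.738
R = 34.56^2 * 0.738 / 9.81
R = 1194.3936 * 0.738 / 9.81 = 89.8516 m

89.8516 m


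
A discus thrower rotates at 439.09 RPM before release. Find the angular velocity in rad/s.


omega = RPM * 2 * pi / 60
omega = 439.09 * 2 * 3.14159 / 60
omega = 2758.8838 / 60 = 45.9814 rad/s

45.9814 rad/s


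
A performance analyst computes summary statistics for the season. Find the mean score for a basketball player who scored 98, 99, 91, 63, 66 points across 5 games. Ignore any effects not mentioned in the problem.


Average = sum / n
Sum = 417
Average = 417 / 5 = 83.4

83.4


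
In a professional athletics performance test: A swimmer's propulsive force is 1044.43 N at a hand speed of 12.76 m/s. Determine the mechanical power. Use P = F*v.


P = F * v
P = 1044.43 * 12.76
P = 13326.9268 W

13326.9268 W


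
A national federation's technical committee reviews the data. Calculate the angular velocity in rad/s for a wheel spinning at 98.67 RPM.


omega = RPM * 2 * pi / 60
omega = 98.67 * 2 * 3.14159 / 60
omega = 619.9619 / 60 = 10.3327 rad/s

10.3327 rad/s


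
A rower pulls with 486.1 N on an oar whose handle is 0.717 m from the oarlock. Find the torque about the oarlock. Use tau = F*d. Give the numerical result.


tau = F * d
tau = 486.1 * 0.717
tau = 348.5337 N*m

348.5337 N*m


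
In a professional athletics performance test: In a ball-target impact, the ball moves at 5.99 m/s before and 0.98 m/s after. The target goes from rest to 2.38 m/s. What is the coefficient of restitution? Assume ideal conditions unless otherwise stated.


e = (v2_after - v1_after) / (v1_before - v2_before)
Numerator = 2.38 - 0.98 = 1.4
Denominator = 5.99 - 0 = 5.99
e = 1.4 / 5.99 = 0.2337

0.2337


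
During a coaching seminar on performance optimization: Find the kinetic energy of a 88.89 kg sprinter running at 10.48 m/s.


KE = 0.5 * m * v^2
KE = 0.5 * 88.89 * 10.48^2
KE = 0.5 * 88.89 * 109.8304 = 4881.4121 J

4881.4121 J


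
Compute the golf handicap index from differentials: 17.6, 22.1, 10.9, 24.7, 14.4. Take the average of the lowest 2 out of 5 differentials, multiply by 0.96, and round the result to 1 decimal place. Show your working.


All differentials: 17.6, 22.1, 10.9, 24.7, 14.4
Sorted: 10.9, 14.4, 17.6, 22.1, 24.7
Best 2: 10.9, 14.4
Average of best = 25.3 / 2 = 12.65
Raw index = 12.65 * 0.96 = 12.144
Handicap index = round(12.144, 1) = 12.1

12.1


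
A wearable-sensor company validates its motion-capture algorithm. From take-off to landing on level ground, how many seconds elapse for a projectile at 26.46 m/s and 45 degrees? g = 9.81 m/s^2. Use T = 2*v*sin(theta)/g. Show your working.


T = 2*v*sin(theta)/g
sin(theta) = sin(45 deg) = 0.7071
T = 2*26.46*0.7071 / 9.81
T = 37.4201 / 9.81 = 3.8145 s

3.8145 s


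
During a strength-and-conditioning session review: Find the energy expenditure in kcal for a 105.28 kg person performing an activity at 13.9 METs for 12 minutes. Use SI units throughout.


kcal = MET * mass * time_hr
Convert time: 12 min = 0.2 hr
kcal = 13.9 * 105.28 * 0.2
kcal = 292.6784 kcal

292.6784 kcal


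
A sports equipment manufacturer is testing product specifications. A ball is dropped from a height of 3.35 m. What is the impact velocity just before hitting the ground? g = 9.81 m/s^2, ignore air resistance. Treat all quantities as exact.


v = sqrt(2 * g * h)
v = sqrt(2 * 9.81 * 3.35)
v = sqrt(65.727) = 8.1072 m/s

8.1072 m/s


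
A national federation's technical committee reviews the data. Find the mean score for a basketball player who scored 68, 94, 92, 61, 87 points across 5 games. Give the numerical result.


Average = sum / n
Sum = 402
Average = 402 / 5 = 80.4

80.4


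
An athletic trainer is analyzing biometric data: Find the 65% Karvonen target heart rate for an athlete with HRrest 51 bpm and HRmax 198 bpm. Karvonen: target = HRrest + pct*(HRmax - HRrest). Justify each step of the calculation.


Target = HRrest + pct*(HRmax - HRrest)
Heart rate reserve = HRmax - HRrest = 198 - 51 = 147 bpm
Fraction = 65% = 0.65
Target = 51 + 0.65 * 147
Target = 51 + 95.55 = 146.55 bpm

146.55 bpm


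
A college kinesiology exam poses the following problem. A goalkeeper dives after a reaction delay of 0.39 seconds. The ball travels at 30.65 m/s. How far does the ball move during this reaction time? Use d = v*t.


d = v * t
d = 30.65 * 0.39
d = 11.9535 m

11.9535 m


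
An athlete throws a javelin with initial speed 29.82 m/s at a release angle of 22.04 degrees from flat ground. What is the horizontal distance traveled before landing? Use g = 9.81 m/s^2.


R = v^2 * sin(2*theta) / g
Convert angle to radians: theta = 22.04 deg = 0.3847 rad
sin(2*theta) = sin(0.7693) = 0.6957
R = 29.82^2 * 0.6957 / 9.81
R = 889.2324 * 0.6957 / 9.81 = 63.0586 m

63.0586 m


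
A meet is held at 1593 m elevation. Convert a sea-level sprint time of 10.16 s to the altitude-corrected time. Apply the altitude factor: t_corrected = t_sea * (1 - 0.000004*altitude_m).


Correction factor = 1 - 0.000004 * 1593 = 0.993628
t_corrected = t_sea * factor = 10.16 * 0.993628
t_corrected = 10.0953 s

10.0953 s


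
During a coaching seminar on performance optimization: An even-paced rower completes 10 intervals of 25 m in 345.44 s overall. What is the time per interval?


Split time = total_time / n_laps = 345.44 / 10
Split time = 34.544 s per lap

34.544 s


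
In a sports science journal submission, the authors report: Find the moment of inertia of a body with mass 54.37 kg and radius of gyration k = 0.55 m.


I = m * k^2
I = 54.37 * 0.55^2
I = 54.37 * 0.3025 = 16.4469 kg*m^2

16.4469 kg*m^2


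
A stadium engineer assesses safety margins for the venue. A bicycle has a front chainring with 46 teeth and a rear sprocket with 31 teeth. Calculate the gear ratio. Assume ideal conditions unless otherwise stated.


GR = front_teeth / rear_teeth
GR = 46 / 31
GR = 1.4839

1.4839


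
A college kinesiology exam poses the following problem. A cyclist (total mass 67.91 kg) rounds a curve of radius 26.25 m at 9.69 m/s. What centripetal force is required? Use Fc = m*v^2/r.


Fc = m * v^2 / r
v^2 = 9.69^2 = 93.8961
Fc = 67.91 * 93.8961 / 26.25
Fc = 6376.4842 / 26.25 = 242.9137 N

242.9137 N


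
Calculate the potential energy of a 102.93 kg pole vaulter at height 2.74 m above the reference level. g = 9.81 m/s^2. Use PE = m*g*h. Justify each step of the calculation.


PE = m * g * h
PE = 102.93 * 9.81 * 2.74
PE = 1009.7433 * 2.74 = 2766.6966 J

2766.6966 J


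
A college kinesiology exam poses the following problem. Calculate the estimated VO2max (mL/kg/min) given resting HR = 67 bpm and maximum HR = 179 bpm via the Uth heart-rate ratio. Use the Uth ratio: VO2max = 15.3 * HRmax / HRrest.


VO2max = 15.3 * HRmax / HRrest
VO2max = 15.3 * 179 / 67
VO2max = 2738.7 / 67 = 40.8761 mL/kg/min

40.8761 mL/kg/min


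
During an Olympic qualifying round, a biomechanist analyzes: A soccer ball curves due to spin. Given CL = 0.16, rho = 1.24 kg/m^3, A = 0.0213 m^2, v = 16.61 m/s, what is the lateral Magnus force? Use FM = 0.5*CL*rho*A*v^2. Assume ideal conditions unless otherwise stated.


FM = 0.5 * CL * rho * A * v^2
FM = 0.5 * 0.16 * 1.24 * 0.0213 * 16.61^2
v^2 = 275.8921
FM = 0.5 * 0.16 * 1.24 * 0.0213 * 275.8921 = 0.5829 N

0.5829 N


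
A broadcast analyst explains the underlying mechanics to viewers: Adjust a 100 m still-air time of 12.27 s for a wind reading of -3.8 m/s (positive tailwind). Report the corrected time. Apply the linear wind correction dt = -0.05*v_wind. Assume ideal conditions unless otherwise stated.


dt = -0.05 * v_wind = -0.05 * -3.8 = 0.19 s
t_corrected = t_still + dt = 12.27 + (0.19)
t_corrected = 12.46 s

12.46 s


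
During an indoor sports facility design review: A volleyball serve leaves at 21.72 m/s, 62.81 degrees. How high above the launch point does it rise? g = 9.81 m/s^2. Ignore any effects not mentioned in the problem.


H = (v*sin(theta))^2 / (2*g)
vy = v*sin(theta) = 21.72 * sin(62.81 deg) = 19.3199 m/s
H = vy^2 / (2*g) = 373.2568 / (2*9.81)
H = 373.2568 / 19.62 = 19.0243 m

19.0243 m


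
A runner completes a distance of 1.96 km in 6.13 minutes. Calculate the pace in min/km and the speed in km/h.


Pace = time / distance = 6.13 min / 1.96 km = 3.1276 min/km
Speed = distance / time_in_hours = 1.96 / 0.1022 hr
Speed = 19.1843 km/h

3.1276 min/km, 19.1843 km/h


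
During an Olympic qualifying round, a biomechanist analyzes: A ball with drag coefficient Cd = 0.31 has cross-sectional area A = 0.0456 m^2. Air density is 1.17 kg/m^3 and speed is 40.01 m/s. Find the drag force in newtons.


Fd = 0.5 * Cd * rho * A * v^2
Fd = 0.5 * 0.31 * 1.17 * 0.0456 * 40.01^2
v^2 = 1600.8001
Fd = 0.5 * 0.31 * 1.17 * 0.0456 * 1600.8001 = 13.2379 N

13.2379 N


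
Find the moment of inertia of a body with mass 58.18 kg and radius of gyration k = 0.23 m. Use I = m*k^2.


I = m * k^2
I = 58.18 * 0.23^2
I = 58.18 * 0.0529 = 3.0777 kg*m^2

3.0777 kg*m^2


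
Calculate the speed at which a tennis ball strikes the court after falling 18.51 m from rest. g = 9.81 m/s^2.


v = sqrt(2 * g * h)
v = sqrt(2 * 9.81 * 18.51)
v = sqrt(363.1662) = 19.0569 m/s

19.0569 m/s


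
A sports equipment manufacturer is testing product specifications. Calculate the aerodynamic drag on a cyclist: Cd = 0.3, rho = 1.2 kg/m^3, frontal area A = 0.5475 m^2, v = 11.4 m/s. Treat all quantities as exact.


Fd = 0.5 * Cd * rho * A * v^2
Fd = 0.5 * 0.3 * 1.2 * 0.5475 * 11.4^2
v^2 = 129.96
Fd = 0.5 * 0.3 * 1.2 * 0.5475 * 129.96 = 12.8076 N

12.8076 N


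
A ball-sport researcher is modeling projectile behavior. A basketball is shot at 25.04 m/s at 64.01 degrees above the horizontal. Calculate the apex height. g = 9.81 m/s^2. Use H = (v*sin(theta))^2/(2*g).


H = (v*sin(theta))^2 / (2*g)
vy = v*sin(theta) = 25.04 * sin(64.01 deg) = 22.5077 m/s
H = vy^2 / (2*g) = 506.5974 / (2*9.81)
H = 506.5974 / 19.62 = 25.8205 m

25.8205 m


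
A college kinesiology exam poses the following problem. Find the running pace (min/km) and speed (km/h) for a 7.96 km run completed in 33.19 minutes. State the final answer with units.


Pace = time / distance = 33.19 min / 7.96 km = 4.1696 min/km
Speed = distance / time_in_hours = 7.96 / 0.5532 hr
Speed = 14.3899 km/h

4.1696 min/km, 14.3899 km/h


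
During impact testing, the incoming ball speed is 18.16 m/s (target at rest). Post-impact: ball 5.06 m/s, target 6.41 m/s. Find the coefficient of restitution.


e = (v2_after - v1_after) / (v1_before - v2_before)
Numerator = 6.41 - 5.06 = 1.35
Denominator = 18.16 - 0 = 18.16
e = 1.35 / 18.16 = 0.0743

0.0743


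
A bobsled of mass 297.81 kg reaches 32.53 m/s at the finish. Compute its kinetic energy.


KE = 0.5 * m * v^2
KE = 0.5 * 297.81 * 32.53^2
KE = 0.5 * 297.81 * 1058.2009 = 157571.405 J

157571.405 J


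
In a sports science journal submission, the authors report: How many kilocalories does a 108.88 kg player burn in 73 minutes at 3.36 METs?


kcal = MET * mass * time_hr
Convert time: 73 min = 1.2167 hr
kcal = 3.36 * 108.88 * 1.2167
kcal = 445.1014 kcal

445.1014 kcal


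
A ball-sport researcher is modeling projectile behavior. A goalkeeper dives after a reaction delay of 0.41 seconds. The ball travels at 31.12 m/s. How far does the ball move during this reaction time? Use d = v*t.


d = v * t
d = 31.12 * 0.41
d = 12.7592 m

12.7592 m


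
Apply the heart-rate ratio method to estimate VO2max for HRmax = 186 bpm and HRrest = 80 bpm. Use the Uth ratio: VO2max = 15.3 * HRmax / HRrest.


VO2max = 15.3 * HRmax / HRrest
VO2max = 15.3 * 186 / 80
VO2max = 2845.8 / 80 = 35.5725 mL/kg/min

35.5725 mL/kg/min


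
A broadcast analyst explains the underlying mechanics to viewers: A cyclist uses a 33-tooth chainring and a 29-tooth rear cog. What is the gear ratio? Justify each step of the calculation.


GR = front_teeth / rear_teeth
GR = 33 / 29
GR = 1.1379

1.1379


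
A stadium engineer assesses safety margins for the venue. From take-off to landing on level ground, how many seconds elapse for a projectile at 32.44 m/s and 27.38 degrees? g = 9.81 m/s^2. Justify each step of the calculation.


T = 2*v*sin(theta)/g
sin(theta) = sin(27.38 deg) = 0.4599
T = 2*32.44*0.4599 / 9.81
T = 29.8377 / 9.81 = 3.0416 s

3.0416 s


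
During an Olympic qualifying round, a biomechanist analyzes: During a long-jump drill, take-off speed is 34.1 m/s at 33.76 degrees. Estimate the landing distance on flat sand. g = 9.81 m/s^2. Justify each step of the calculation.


R = v^2 * sin(2*theta) / g
Convert angle to radians: theta = 33.76 deg = 0.5892 rad
sin(2*theta) = sin(1.1784) = 0.924
R = 34.1^2 * 0.924 / 9.81
R = 1162.81 * 0.924 / 9.81 = 109.5262 m

109.5262 m


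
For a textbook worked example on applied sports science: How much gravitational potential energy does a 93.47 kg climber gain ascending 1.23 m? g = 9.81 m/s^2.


PE = m * g * h
PE = 93.47 * 9.81 * 1.23
PE = 916.9407 * 1.23 = 1127.8371 J

1127.8371 J


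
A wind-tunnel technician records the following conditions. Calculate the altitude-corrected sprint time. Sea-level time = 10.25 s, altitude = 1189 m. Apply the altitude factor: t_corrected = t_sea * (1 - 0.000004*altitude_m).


Correction factor = 1 - 0.000004 * 1189 = 0.995244
t_corrected = t_sea * factor = 10.25 * 0.995244
t_corrected = 10.2013 s

10.2013 s


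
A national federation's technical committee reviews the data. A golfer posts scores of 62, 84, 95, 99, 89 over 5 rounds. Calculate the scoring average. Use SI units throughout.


Average = sum / n
Sum = 429
Average = 429 / 5 = 85.8

85.8


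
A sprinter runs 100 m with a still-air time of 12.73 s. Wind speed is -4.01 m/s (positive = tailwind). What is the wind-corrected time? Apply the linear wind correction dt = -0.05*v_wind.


dt = -0.05 * v_wind = -0.05 * -4.01 = 0.2005 s
t_corrected = t_still + dt = 12.73 + (0.2005)
t_corrected = 12.9305 s

12.9305 s


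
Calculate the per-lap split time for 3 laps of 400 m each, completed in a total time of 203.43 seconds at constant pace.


Split time = total_time / n_laps = 203.43 / 3
Split time = 67.81 s per lap

67.81 s


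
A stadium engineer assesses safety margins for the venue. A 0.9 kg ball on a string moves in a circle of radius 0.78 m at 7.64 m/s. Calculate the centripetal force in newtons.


Fc = m * v^2 / r
v^2 = 7.64^2 = 58.3696
Fc = 0.9 * 58.3696 / 0.78
Fc = 52.5326 / 0.78 = 67.3495 N

67.3495 N


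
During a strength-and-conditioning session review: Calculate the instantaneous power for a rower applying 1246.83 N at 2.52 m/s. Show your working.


P = F * v
P = 1246.83 * 2.52
P = 3142.0116 W

3142.0116 W


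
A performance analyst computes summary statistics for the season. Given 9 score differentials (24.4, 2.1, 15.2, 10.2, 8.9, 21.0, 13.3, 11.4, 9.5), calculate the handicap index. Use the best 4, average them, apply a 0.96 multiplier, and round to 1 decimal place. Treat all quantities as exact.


All differentials: 24.4, 2.1, 15.2, 10.2, 8.9, 21.0, 13.3, 11.4, 9.5
Sorted: 2.1, 8.9, 9.5, 10.2, 11.4, 13.3, 15.2, 21.0, 24.4
Best 4: 2.1, 8.9, 9.5, 10.2
Average of best = 30.7 / 4 = 7.675
Raw index = 7.675 * 0.96 = 7.368
Handicap index = round(7.368, 1) = 7.4

7.4


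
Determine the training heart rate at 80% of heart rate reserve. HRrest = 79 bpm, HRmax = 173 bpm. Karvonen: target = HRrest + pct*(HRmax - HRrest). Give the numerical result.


Target = HRrest + pct*(HRmax - HRrest)
Heart rate reserve = HRmax - HRrest = 173 - 79 = 94 bpm
Fraction = 80% = 0.8
Target = 79 + 0.8 * 94
Target = 79 + 75.2 = 154.2 bpm

154.2 bpm


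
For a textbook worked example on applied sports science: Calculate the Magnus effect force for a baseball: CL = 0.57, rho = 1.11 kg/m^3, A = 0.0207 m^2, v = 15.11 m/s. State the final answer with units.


FM = 0.5 * CL * rho * A * v^2
FM = 0.5 * 0.57 * 1.11 * 0.0207 * 15.11^2
v^2 = 228.3121
FM = 0.5 * 0.57 * 1.11 * 0.0207 * 228.3121 = 1.4951 N

1.4951 N


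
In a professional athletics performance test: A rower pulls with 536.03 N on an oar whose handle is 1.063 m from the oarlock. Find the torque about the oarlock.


tau = F * d
tau = 536.03 * 1.063
tau = 569.7999 N*m

569.7999 N*m


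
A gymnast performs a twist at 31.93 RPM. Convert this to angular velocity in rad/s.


omega = RPM * 2 * pi / 60
omega = 31.93 * 2 * 3.14159 / 60
omega = 200.6221 / 60 = 3.3437 rad/s

3.3437 rad/s


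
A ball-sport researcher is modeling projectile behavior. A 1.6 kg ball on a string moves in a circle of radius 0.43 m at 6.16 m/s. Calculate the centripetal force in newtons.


Fc = m * v^2 / r
v^2 = 6.16^2 = 37.9456
Fc = 1.6 * 37.9456 / 0.43
Fc = 60.713 / 0.43 = 141.1929 N

141.1929 N


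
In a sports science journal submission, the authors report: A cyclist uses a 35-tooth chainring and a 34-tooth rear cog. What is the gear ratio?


GR = front_teeth / rear_teeth
GR = 35 / 34
GR = 1.0294

1.0294


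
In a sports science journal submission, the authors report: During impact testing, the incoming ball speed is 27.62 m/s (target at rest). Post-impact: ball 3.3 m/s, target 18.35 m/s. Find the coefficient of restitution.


e = (v2_after - v1_after) / (v1_before - v2_before)
Numerator = 18.35 - 3.3 = 15.05
Denominator = 27.62 - 0 = 27.62
e = 15.05 / 27.62 = 0.5449

0.5449


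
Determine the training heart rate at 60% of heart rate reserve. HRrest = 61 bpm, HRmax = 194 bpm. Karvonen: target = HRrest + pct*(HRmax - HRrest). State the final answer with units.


Target = HRrest + pct*(HRmax - HRrest)
Heart rate reserve = HRmax - HRrest = 194 - 61 = 133 bpm
Fraction = 60% = 0.6
Target = 61 + 0.6 * 133
Target = 61 + 79.8 = 140.8 bpm

140.8 bpm


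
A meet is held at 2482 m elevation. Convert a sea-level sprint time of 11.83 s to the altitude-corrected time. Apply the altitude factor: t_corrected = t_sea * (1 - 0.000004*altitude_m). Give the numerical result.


Correction factor = 1 - 0.000004 * 2482 = 0.990072
t_corrected = t_sea * factor = 11.83 * 0.990072
t_corrected = 11.7126 s

11.7126 s


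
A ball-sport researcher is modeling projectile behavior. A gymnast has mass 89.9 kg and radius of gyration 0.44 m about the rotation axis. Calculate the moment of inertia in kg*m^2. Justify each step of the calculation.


I = m * k^2
I = 89.9 * 0.44^2
I = 89.9 * 0.1936 = 17.4046 kg*m^2

17.4046 kg*m^2


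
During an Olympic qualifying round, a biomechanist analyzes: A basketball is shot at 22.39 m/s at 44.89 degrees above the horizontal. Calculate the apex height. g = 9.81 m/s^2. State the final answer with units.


H = (v*sin(theta))^2 / (2*g)
vy = v*sin(theta) = 22.39 * sin(44.89 deg) = 15.8017 m/s
H = vy^2 / (2*g) = 249.6936 / (2*9.81)
H = 249.6936 / 19.62 = 12.7265 m

12.7265 m


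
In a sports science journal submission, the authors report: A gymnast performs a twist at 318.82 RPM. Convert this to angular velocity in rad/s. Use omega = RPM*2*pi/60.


omega = RPM * 2 * pi / 60
omega = 318.82 * 2 * 3.14159 / 60
omega = 2003.2051 / 60 = 33.3868 rad/s

33.3868 rad/s


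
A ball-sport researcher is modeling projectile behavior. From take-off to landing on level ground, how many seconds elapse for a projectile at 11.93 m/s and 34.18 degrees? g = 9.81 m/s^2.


T = 2*v*sin(theta)/g
sin(theta) = sin(34.18 deg) = 0.5618
T = 2*11.93*0.5618 / 9.81
T = 13.4044 / 9.81 = 1.3664 s

1.3664 s


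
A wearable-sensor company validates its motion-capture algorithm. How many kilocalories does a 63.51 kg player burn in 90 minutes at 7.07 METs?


kcal = MET * mass * time_hr
Convert time: 90 min = 1.5 hr
kcal = 7.07 * 63.51 * 1.5
kcal = 673.5236 kcal

673.5236 kcal


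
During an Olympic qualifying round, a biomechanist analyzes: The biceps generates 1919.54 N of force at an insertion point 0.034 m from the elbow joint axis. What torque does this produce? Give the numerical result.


tau = F * d
tau = 1919.54 * 0.034
tau = 65.2644 N*m

65.2644 N*m


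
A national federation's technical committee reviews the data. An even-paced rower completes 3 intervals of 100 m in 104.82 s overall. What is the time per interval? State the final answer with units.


Split time = total_time / n_laps = 104.82 / 3
Split time = 34.94 s per lap

34.94 s


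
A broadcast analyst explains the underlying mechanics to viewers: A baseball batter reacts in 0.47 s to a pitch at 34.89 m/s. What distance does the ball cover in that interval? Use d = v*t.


d = v * t
d = 34.89 * 0.47
d = 16.3983 m

16.3983 m


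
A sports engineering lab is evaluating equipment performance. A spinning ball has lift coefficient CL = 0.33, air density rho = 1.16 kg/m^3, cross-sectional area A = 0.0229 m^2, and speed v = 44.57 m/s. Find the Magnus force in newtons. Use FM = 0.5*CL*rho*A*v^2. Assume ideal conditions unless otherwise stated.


FM = 0.5 * CL * rho * A * v^2
FM = 0.5 * 0.33 * 1.16 * 0.0229 * 44.57^2
v^2 = 1986.4849
FM = 0.5 * 0.33 * 1.16 * 0.0229 * 1986.4849 = 8.7069 N

8.7069 N


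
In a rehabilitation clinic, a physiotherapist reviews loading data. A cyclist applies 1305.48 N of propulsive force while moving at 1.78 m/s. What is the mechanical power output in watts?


P = F * v
P = 1305.48 * 1.78
P = 2323.7544 W

2323.7544 W


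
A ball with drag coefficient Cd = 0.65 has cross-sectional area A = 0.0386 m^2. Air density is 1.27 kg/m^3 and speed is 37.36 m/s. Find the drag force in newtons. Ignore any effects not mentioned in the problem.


Fd = 0.5 * Cd * rho * A * v^2
Fd = 0.5 * 0.65 * 1.27 * 0.0386 * 37.36^2
v^2 = 1395.7696
Fd = 0.5 * 0.65 * 1.27 * 0.0386 * 1395.7696 = 22.2376 N

22.2376 N


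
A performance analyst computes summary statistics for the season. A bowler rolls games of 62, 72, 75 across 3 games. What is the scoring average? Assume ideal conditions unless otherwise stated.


Average = sum / n
Sum = 209
Average = 209 / 3 = 69.6667

69.6667


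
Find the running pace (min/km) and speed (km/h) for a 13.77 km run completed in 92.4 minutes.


Pace = time / distance = 92.4 min / 13.77 km = 6.7102 min/km
Speed = distance / time_in_hours = 13.77 / 1.54 hr
Speed = 8.9416 km/h

6.7102 min/km, 8.9416 km/h


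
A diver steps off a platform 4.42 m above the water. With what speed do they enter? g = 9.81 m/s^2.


v = sqrt(2 * g * h)
v = sqrt(2 * 9.81 * 4.42)
v = sqrt(86.7204) = 9.3124 m/s

9.3124 m/s


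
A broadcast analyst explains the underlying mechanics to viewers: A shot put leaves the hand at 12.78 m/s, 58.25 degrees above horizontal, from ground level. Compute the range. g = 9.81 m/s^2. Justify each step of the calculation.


R = v^2 * sin(2*theta) / g
Convert angle to radians: theta = 58.25 deg = 1.0167 rad
sin(2*theta) = sin(2.0333) = 0.8949
R = 12.78^2 * 0.8949 / 9.81
R = 163.3284 * 0.8949 / 9.81 = 14.8999 m

14.8999 m


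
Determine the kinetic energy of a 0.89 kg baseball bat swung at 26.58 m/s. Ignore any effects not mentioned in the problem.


KE = 0.5 * m * v^2
KE = 0.5 * 0.89 * 26.58^2
KE = 0.5 * 0.89 * 706.4964 = 314.3909 J

314.3909 J


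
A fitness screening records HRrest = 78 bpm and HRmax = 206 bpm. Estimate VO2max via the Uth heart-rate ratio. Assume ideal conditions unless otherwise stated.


VO2max = 15.3 * HRmax / HRrest
VO2max = 15.3 * 206 / 78
VO2max = 3151.8 / 78 = 40.4077 mL/kg/min

40.4077 mL/kg/min


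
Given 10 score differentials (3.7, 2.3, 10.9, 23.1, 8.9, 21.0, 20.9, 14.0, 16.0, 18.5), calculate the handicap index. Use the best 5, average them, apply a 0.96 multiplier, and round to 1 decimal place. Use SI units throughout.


All differentials: 3.7, 2.3, 10.9, 23.1, 8.9, 21.0, 20.9, 14.0, 16.0, 18.5
Sorted: 2.3, 3.7, 8.9, 10.9, 14.0, 16.0, 18.5, 20.9, 21.0, 23.1
Best 5: 2.3, 3.7, 8.9, 10.9, 14.0
Average of best = 39.8 / 5 = 7.96
Raw index = 7.96 * 0.96 = 7.6416
Handicap index = round(7.6416, 1) = 7.6

7.6


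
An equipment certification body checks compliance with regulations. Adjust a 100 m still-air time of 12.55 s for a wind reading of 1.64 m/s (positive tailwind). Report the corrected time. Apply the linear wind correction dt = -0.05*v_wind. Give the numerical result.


dt = -0.05 * v_wind = -0.05 * 1.64 = -0.082 s
t_corrected = t_still + dt = 12.55 + (-0.082)
t_corrected = 12.468 s

12.468 s


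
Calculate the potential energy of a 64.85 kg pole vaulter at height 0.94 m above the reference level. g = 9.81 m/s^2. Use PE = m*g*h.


PE = m * g * h
PE = 64.85 * 9.81 * 0.94
PE = 636.1785 * 0.94 = 598.0078 J

598.0078 J


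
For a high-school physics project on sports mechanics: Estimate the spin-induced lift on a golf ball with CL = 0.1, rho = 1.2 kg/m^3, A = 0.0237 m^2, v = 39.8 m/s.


FM = 0.5 * CL * rho * A * v^2
FM = 0.5 * 0.1 * 1.2 * 0.0237 * 39.8^2
v^2 = 1584.04
FM = 0.5 * 0.1 * 1.2 * 0.0237 * 1584.04 = 2.2525 N

2.2525 N


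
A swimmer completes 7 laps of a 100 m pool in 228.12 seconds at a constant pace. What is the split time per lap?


Split time = total_time / n_laps = 228.12 / 7
Split time = 32.5886 s per lap

32.5886 s


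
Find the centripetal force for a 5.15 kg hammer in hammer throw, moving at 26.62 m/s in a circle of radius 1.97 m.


Fc = m * v^2 / r
v^2 = 26.62^2 = 708.6244
Fc = 5.15 * 708.6244 / 1.97
Fc = 3649.4157 / 1.97 = 1852.4953 N

1852.4953 N


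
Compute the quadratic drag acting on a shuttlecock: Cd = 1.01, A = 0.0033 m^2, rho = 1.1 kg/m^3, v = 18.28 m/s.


Fd = 0.5 * Cd * rho * A * v^2
Fd = 0.5 * 1.01 * 1.1 * 0.0033 * 18.28^2
v^2 = 334.1584
Fd = 0.5 * 1.01 * 1.1 * 0.0033 * 334.1584 = 0.6126 N

0.6126 N


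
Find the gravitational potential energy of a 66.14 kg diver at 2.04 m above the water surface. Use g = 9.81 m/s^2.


PE = m * g * h
PE = 66.14 * 9.81 * 2.04
PE = 648.8334 * 2.04 = 1323.6201 J

1323.6201 J


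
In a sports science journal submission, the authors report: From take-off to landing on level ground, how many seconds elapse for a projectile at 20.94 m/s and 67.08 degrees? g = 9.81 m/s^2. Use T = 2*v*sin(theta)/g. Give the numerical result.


T = 2*v*sin(theta)/g
sin(theta) = sin(67.08 deg) = 0.921
T = 2*20.94*0.921 / 9.81
T = 38.5736 / 9.81 = 3.9321 s

3.9321 s


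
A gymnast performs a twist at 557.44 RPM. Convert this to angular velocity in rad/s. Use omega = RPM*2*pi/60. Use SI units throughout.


omega = RPM * 2 * pi / 60
omega = 557.44 * 2 * 3.14159 / 60
omega = 3502.4988 / 60 = 58.375 rad/s

58.375 rad/s


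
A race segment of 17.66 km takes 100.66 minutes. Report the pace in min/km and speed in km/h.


Pace = time / distance = 100.66 min / 17.66 km = 5.6999 min/km
Speed = distance / time_in_hours = 17.66 / 1.6777 hr
Speed = 10.5265 km/h

5.6999 min/km, 10.5265 km/h


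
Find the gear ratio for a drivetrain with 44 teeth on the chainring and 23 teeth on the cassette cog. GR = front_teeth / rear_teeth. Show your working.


GR = front_teeth / rear_teeth
GR = 44 / 23
GR = 1.913

1.913
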